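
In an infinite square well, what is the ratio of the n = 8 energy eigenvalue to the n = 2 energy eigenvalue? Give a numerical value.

Since E_n ∝ n², the ratio is (8/2)² = 16.

16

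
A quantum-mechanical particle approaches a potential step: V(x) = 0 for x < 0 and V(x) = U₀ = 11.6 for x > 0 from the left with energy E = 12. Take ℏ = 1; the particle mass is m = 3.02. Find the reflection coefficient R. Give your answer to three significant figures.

The wavenumbers are k₁ = √(2mE)/ℏ = 8.514 on the left and k₂ = √(2m(E − U₀))/ℏ = 1.554 on the right.
Matching ψ and ψ′ at x = 0 gives r = (k₁ − k₂)/(k₁ + k₂), so R = r² = 0.4778 and T = 1 − R = 0.5222.

R = 0.478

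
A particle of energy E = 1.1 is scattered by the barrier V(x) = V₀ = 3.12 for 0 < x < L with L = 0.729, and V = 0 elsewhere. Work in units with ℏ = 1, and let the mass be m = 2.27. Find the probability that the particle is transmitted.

T = 0.0433

E < V₀: inside the barrier ψ ∝ e^{±κx} with κ = √(2m(V₀ − E))/ℏ = 3.028.
κL = 2.208, sinh(κL) = 4.492.
Matching ψ, ψ′ at both faces gives T = [1 + V₀² sinh²(κL) / (4E(V₀ − E))]⁻¹ = 1/23.10 = 0.0433.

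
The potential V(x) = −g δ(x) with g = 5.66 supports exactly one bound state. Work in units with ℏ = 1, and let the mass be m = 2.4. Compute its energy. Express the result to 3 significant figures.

E = -38.4

For x ≠ 0 the bound state is ψ ∝ e^{−κ|x|}; integrating the TISE across the delta gives the cusp condition 2κ = 2mg/ℏ², so κ = 13.58.
Then E = −ℏ²κ²/(2m) = −mg²/(2ℏ²) = -38.44.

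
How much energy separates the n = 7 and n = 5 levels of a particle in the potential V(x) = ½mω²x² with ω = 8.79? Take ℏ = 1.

E_n = ℏω(n + ½), so ΔE = (7 − 5) ℏω = 2 × 8.79 = 17.58.

ΔE = 17.6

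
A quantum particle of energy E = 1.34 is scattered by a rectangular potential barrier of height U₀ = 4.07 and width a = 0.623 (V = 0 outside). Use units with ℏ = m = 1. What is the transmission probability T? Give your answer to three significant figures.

T = 0.177

Since E < U₀ the interior solution is evanescent with decay constant κ = √(2m(U₀ − E))/ℏ = 2.337.
κa = 1.456, sinh(κa) = 2.027.
The exact tunnelling result is T⁻¹ = 1 + U₀² sinh²(κa) / [4E(U₀ − E)] = 5.652, so T = 0.177.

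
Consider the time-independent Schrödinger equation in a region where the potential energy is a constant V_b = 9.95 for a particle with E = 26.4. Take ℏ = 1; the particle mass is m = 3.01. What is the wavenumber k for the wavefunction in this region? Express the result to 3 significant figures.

With E > V_b the solution is oscillatory, ψ ∝ e^{±ikx} with k = √(2m(E − V_b))/ℏ.
k = √(2 × 3.01 × 16.45) = 9.951.

k = 9.95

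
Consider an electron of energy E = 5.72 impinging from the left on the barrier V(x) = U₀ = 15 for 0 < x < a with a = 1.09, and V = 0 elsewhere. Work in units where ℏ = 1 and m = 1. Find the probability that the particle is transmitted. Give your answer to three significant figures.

T = 0.000315

E < U₀: inside the barrier ψ ∝ e^{±κx} with κ = √(2m(U₀ − E))/ℏ = 4.308.
κa = 4.696, sinh(κa) = 54.74.
The exact tunnelling result is T⁻¹ = 1 + U₀² sinh²(κa) / [4E(U₀ − E)] = 3177, so T = 0.000315.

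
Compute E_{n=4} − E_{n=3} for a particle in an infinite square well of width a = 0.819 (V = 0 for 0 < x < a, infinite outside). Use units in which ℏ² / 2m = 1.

ΔE = 103

E_n = n²π²ℏ²/(2ma²), so ΔE = (4² − 3²) π²ℏ²/(2ma²).
ΔE = 7 × π² / (2 × 0.5 × 0.819²) = 103.0.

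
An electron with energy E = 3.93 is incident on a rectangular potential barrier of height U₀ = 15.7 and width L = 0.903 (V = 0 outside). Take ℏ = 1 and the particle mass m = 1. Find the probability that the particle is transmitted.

T = 0.000470

E < U₀: inside the barrier ψ ∝ e^{±κx} with κ = √(2m(U₀ − E))/ℏ = 4.852.
κL = 4.381, sinh(κL) = 39.96.
The exact tunnelling result is T⁻¹ = 1 + U₀² sinh²(κL) / [4E(U₀ − E)] = 2128, so T = 0.000470.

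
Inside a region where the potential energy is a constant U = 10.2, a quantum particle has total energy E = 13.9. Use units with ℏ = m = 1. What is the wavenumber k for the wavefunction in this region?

k = 2.72

With E > U the solution is oscillatory, ψ ∝ e^{±ikx} with k = √(2m(E − U))/ℏ.
k = √(2 × 1 × 3.7) = 2.720.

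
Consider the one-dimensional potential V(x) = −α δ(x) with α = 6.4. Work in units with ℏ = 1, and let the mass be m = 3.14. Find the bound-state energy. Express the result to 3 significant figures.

For x ≠ 0 the bound state is ψ ∝ e^{−κ|x|}; integrating the TISE across the delta gives the cusp condition 2κ = 2mα/ℏ², so κ = 20.10.
Then E = −ℏ²κ²/(2m) = −mα²/(2ℏ²) = -64.31.

E = -64.3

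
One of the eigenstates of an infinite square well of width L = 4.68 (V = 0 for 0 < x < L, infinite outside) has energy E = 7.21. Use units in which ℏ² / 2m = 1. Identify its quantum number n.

For an infinite well E_n = n²π²ℏ²/(2mL²), so n = (L/πℏ)√(2mE).
n = (4.68/π) × √(2 × 0.5 × 7.21) = 4.000 → n = 4.

n = 4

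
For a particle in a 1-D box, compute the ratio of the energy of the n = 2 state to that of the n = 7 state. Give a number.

0.0816327

Since E_n ∝ n², the ratio is (2/7)² = 0.0816327.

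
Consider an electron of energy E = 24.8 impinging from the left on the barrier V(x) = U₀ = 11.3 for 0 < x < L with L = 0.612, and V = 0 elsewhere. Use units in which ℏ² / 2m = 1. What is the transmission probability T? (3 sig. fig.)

T = 0.945

Above the barrier the interior wavenumber is k₂ = √(2m(E − U₀))/ℏ = 3.674, giving phase k₂L = 2.249.
T = [1 + U₀² sin²(k₂L) / (4E(E − U₀))]⁻¹ = 1/1.058 = 0.945.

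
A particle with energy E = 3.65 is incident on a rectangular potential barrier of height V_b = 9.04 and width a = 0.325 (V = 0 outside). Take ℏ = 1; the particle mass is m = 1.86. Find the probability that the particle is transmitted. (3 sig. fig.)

T = 0.190

Since E < V_b the interior solution is evanescent with decay constant κ = √(2m(V_b − E))/ℏ = 4.478.
κa = 1.455, sinh(κa) = 2.026.
Matching ψ, ψ′ at both faces gives T = [1 + V_b² sinh²(κa) / (4E(V_b − E))]⁻¹ = 1/5.263 = 0.190.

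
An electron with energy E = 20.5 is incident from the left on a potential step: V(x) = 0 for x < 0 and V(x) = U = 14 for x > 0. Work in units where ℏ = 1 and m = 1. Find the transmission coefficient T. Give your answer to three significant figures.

On each side the TISE gives plane waves with k = √(2m(E − V))/ℏ: k₁ = √(2·1·20.5) = 6.403, k₂ = √(2·1·6.5) = 3.606.
Continuity of ψ and ψ′ at the step yields the reflection amplitude r = (k₁ − k₂)/(k₁ + k₂) = 0.2795; thus R = |r|² = 0.07813, T = 0.9219.

T = 0.922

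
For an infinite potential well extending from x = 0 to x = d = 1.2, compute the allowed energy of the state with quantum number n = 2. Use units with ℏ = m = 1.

E = 13.7

Requiring ψ(0) = ψ(d) = 0 quantises k = nπ/d, hence E_n = ℏ²k²/2m = n²π²ℏ²/(2md²).
E_2 = 2² × π² / (2 × 1 × 1.2²) = 13.71.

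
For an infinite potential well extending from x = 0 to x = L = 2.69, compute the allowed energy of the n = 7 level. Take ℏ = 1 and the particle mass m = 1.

E = 33.4

The infinite-well eigenfunctions ψ_n = √(2/L) sin(nπx/L) vanish at both walls, giving E_n = n²π²ℏ²/(2mL²).
E_7 = 7² × π² / (2 × 1 × 2.69²) = 33.42.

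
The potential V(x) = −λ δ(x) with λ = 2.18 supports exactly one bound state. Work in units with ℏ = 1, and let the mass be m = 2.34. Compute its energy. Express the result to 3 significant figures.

E = -5.56

The bound state is ψ(x) = √κ e^{−κ|x|}. The derivative jump ψ'(0⁺) − ψ'(0⁻) = −(2mλ/ℏ²)ψ(0) fixes κ = mλ/ℏ² = 5.101.
Then E = −ℏ²κ²/(2m) = −mλ²/(2ℏ²) = -5.560.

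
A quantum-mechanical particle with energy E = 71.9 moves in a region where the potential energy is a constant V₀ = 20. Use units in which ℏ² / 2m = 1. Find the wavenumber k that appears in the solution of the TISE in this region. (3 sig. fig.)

k = 7.20

With E > V₀ the solution is oscillatory, ψ ∝ e^{±ikx} with k = √(2m(E − V₀))/ℏ.
k = √(2 × 0.5 × 51.9) = 7.204.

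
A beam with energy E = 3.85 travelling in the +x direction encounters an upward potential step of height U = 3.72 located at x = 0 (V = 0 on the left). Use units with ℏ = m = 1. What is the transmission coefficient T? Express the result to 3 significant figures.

On each side the TISE gives plane waves with k = √(2m(E − V))/ℏ: k₁ = √(2·1·3.85) = 2.775, k₂ = √(2·1·0.13) = 0.5099.
Matching ψ and ψ′ at x = 0 gives r = (k₁ − k₂)/(k₁ + k₂), so R = r² = 0.4755 and T = 1 − R = 0.5245.

T = 0.525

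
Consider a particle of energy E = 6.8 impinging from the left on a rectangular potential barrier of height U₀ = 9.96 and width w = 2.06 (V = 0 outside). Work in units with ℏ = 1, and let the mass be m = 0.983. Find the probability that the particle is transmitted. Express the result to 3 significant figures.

T = 0.000120

E < U₀: inside the barrier ψ ∝ e^{±κx} with κ = √(2m(U₀ − E))/ℏ = 2.493.
κw = 5.135, sinh(κw) = 84.89.
Matching ψ, ψ′ at both faces gives T = [1 + U₀² sinh²(κw) / (4E(U₀ − E))]⁻¹ = 1/8318 = 0.000120.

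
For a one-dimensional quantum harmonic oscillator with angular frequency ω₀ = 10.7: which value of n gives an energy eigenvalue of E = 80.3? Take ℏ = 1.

Invert E_n = (n + ½)ℏω₀: n = E/ℏω₀ − ½ = 7.005, so n = 7.

n = 7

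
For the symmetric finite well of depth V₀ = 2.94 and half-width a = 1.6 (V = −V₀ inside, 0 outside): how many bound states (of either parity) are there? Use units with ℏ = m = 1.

The dimensionless depth is z₀ = a√(2mV₀)/ℏ = 1.6 × √(5.880) = 3.880.
The even/odd transcendental equations gain one root per π/2 in z₀, giving N = 1 + ⌊2z₀/π⌋ = 1 + ⌊2.470⌋ = 3.

N = 3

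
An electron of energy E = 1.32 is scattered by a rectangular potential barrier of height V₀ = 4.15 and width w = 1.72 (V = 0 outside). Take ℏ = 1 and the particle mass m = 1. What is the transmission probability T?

E < V₀: inside the barrier ψ ∝ e^{±κx} with κ = √(2m(V₀ − E))/ℏ = 2.379.
κw = 4.092, sinh(κw) = 29.92.
Matching ψ, ψ′ at both faces gives T = [1 + V₀² sinh²(κw) / (4E(V₀ − E))]⁻¹ = 1/1033 = 0.000968.

T = 0.000968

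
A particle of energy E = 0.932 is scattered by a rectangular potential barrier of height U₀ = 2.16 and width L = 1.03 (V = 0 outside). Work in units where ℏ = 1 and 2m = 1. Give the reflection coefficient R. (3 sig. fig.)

R = 0.668

E < U₀: inside the barrier ψ ∝ e^{±κx} with κ = √(2m(U₀ − E))/ℏ = 1.108.
κL = 1.141, sinh(κL) = 1.406.
Matching ψ, ψ′ at both faces gives T = [1 + U₀² sinh²(κL) / (4E(U₀ − E))]⁻¹ = 1/3.014 = 0.332.
R = 1 − T = 0.668.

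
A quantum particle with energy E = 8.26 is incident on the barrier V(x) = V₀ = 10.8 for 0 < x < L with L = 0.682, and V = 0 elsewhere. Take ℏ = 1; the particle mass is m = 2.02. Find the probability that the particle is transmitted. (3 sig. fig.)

T = 0.0360

Since E < V₀ the interior solution is evanescent with decay constant κ = √(2m(V₀ − E))/ℏ = 3.203.
κL = 2.185, sinh(κL) = 4.388.
Matching ψ, ψ′ at both faces gives T = [1 + V₀² sinh²(κL) / (4E(V₀ − E))]⁻¹ = 1/27.76 = 0.0360.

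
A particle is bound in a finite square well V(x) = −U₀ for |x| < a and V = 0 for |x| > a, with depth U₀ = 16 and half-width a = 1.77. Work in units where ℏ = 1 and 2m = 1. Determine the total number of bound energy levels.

N = 5

The dimensionless depth is z₀ = a√(2mU₀)/ℏ = 1.77 × √(16.00) = 7.080.
The even/odd transcendental equations gain one root per π/2 in z₀, giving N = 1 + ⌊2z₀/π⌋ = 1 + ⌊4.507⌋ = 5.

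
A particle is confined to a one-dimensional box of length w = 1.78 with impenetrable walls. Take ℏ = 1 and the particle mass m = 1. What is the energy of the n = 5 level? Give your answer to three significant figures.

E = 38.9

The infinite-well eigenfunctions ψ_n = √(2/w) sin(nπx/w) vanish at both walls, giving E_n = n²π²ℏ²/(2mw²).
E_5 = 5² × π² / (2 × 1 × 1.78²) = 38.94.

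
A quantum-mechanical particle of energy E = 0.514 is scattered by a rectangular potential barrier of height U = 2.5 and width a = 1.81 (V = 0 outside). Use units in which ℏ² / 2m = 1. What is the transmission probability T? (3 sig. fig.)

E < U: inside the barrier ψ ∝ e^{±κx} with κ = √(2m(U − E))/ℏ = 1.409.
κa = 2.551, sinh(κa) = 6.369.
The exact tunnelling result is T⁻¹ = 1 + U² sinh²(κa) / [4E(U − E)] = 63.10, so T = 0.0158.

T = 0.0158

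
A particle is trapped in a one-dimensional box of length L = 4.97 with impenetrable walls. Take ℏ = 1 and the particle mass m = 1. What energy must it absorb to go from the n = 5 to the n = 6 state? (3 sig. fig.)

ΔE = 2.20

E_n = n²π²ℏ²/(2mL²), so ΔE = (6² − 5²) π²ℏ²/(2mL²).
ΔE = 11 × π² / (2 × 1 × 4.97²) = 2.198.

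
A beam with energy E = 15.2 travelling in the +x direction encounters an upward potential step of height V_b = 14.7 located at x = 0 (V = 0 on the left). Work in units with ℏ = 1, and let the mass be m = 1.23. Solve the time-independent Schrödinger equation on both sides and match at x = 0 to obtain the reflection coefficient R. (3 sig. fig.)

On each side the TISE gives plane waves with k = √(2m(E − V))/ℏ: k₁ = √(2·1.23·15.2) = 6.115, k₂ = √(2·1.23·0.5) = 1.109.
Continuity of ψ and ψ′ at the step yields the reflection amplitude r = (k₁ − k₂)/(k₁ + k₂) = 0.6930; thus R = |r|² = 0.4802, T = 0.5198.

R = 0.480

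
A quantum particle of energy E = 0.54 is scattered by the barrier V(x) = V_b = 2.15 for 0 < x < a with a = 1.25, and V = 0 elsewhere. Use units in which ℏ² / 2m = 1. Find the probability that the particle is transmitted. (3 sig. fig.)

T = 0.121

Since E < V_b the interior solution is evanescent with decay constant κ = √(2m(V_b − E))/ℏ = 1.269.
κa = 1.586, sinh(κa) = 2.340.
Matching ψ, ψ′ at both faces gives T = [1 + V_b² sinh²(κa) / (4E(V_b − E))]⁻¹ = 1/8.278 = 0.121.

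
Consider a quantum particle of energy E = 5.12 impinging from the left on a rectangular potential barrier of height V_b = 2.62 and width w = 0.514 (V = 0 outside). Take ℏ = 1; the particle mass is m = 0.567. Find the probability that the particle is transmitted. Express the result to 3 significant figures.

Above the barrier the interior wavenumber is k₂ = √(2m(E − V_b))/ℏ = 1.684, giving phase k₂w = 0.8654.
Matching at both interfaces gives T⁻¹ = 1 + V_b² sin²(k₂w) / [4E(E − V_b)] = 1.078, hence T = 0.928.

T = 0.928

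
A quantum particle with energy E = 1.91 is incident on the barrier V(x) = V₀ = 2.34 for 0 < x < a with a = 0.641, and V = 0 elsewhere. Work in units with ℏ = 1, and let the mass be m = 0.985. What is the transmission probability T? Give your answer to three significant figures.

T = 0.606

Since E < V₀ the interior solution is evanescent with decay constant κ = √(2m(V₀ − E))/ℏ = 0.9204.
κa = 0.5900, sinh(κa) = 0.6248.
The exact tunnelling result is T⁻¹ = 1 + V₀² sinh²(κa) / [4E(V₀ − E)] = 1.651, so T = 0.606.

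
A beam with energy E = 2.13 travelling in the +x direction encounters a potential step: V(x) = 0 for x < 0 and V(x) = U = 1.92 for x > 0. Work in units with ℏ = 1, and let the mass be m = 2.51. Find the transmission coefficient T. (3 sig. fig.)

T = 0.727

On each side the TISE gives plane waves with k = √(2m(E − V))/ℏ: k₁ = √(2·2.51·2.13) = 3.270, k₂ = √(2·2.51·0.21) = 1.027.
Continuity of ψ and ψ′ at the step yields the reflection amplitude r = (k₁ − k₂)/(k₁ + k₂) = 0.5221; thus R = |r|² = 0.2726, T = 0.7274.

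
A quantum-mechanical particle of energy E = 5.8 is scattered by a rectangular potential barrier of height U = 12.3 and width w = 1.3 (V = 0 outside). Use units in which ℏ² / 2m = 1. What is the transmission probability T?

E < U: inside the barrier ψ ∝ e^{±κx} with κ = √(2m(U − E))/ℏ = 2.550.
κw = 3.314, sinh(κw) = 13.73.
The exact tunnelling result is T⁻¹ = 1 + U² sinh²(κw) / [4E(U − E)] = 190.2, so T = 0.00526.

T = 0.00526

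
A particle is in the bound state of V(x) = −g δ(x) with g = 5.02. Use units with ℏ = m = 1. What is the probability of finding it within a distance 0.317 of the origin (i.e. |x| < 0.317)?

The normalised bound state is ψ = √κ e^{−κ|x|} with κ = mg/ℏ² = 5.020.
P(|x| < d) = ∫_{−d}^{d} κ e^{−2κ|x|} dx = 1 − e^{−2κd} = 1 − e^{−3.183} = 0.9585.

P = 0.959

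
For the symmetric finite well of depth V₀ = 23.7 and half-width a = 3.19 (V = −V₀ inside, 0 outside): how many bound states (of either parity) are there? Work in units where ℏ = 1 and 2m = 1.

The dimensionless depth is z₀ = a√(2mV₀)/ℏ = 3.19 × √(23.70) = 15.53.
The even/odd transcendental equations gain one root per π/2 in z₀, giving N = 1 + ⌊2z₀/π⌋ = 1 + ⌊9.887⌋ = 10.

N = 10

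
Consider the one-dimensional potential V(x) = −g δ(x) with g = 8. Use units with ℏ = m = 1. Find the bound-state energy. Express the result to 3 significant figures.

The bound state is ψ(x) = √κ e^{−κ|x|}. The derivative jump ψ'(0⁺) − ψ'(0⁻) = −(2mg/ℏ²)ψ(0) fixes κ = mg/ℏ² = 8.000.
Then E = −ℏ²κ²/(2m) = −mg²/(2ℏ²) = -32.00.

E = -32.0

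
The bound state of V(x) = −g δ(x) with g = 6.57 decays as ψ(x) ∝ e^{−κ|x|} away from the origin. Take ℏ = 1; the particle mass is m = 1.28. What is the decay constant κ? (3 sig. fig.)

Integrate −(ℏ²/2m)ψ'' − gδ(x)ψ = Eψ from −ε to +ε: the ψ'' term gives ψ'(0⁺) − ψ'(0⁻) and the δ term gives −(2mg/ℏ²)ψ(0).
With ψ ∝ e^{−κ|x|} this yields −2κ = −2mg/ℏ², so κ = mg/ℏ² = 8.410.

κ = 8.41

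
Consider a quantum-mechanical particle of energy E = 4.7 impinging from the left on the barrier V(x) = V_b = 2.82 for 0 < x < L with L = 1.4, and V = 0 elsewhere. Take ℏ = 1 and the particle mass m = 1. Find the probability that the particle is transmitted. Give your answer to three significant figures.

Above the barrier the interior wavenumber is k₂ = √(2m(E − V_b))/ℏ = 1.939, giving phase k₂L = 2.715.
Matching at both interfaces gives T⁻¹ = 1 + V_b² sin²(k₂L) / [4E(E − V_b)] = 1.039, hence T = 0.963.

T = 0.963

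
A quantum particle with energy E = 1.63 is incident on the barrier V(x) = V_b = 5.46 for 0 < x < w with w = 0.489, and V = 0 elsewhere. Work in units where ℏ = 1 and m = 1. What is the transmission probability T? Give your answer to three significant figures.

E < V_b: inside the barrier ψ ∝ e^{±κx} with κ = √(2m(V_b − E))/ℏ = 2.768.
κw = 1.353, sinh(κw) = 1.806.
The exact tunnelling result is T⁻¹ = 1 + V_b² sinh²(κw) / [4E(V_b − E)] = 4.894, so T = 0.204.

T = 0.204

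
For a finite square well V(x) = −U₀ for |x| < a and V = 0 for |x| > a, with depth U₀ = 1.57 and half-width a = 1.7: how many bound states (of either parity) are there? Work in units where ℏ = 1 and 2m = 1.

N = 2

The dimensionless depth is z₀ = a√(2mU₀)/ℏ = 1.7 × √(1.570) = 2.130.
The even/odd transcendental equations gain one root per π/2 in z₀, giving N = 1 + ⌊2z₀/π⌋ = 1 + ⌊1.356⌋ = 2.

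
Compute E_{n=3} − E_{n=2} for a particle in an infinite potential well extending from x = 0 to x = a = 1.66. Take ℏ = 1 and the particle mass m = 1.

ΔE = 8.95

E_n = n²π²ℏ²/(2ma²), so ΔE = (3² − 2²) π²ℏ²/(2ma²).
ΔE = 5 × π² / (2 × 1 × 1.66²) = 8.954.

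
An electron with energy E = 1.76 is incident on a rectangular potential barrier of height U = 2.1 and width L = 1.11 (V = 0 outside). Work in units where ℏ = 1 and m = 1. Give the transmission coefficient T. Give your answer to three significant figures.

Since E < U the interior solution is evanescent with decay constant κ = √(2m(U − E))/ℏ = 0.8246.
κL = 0.9153, sinh(κL) = 1.049.
Matching ψ, ψ′ at both faces gives T = [1 + U² sinh²(κL) / (4E(U − E))]⁻¹ = 1/3.026 = 0.330.

T = 0.330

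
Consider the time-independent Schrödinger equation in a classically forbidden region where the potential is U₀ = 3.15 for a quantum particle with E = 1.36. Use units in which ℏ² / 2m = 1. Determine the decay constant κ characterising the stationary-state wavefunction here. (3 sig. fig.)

κ = 1.34

Since E < U₀ the TISE in this region is ψ'' = κ²ψ with κ = √(2m(U₀ − E))/ℏ.
κ = √(2 × 0.5 × 1.79) = 1.338.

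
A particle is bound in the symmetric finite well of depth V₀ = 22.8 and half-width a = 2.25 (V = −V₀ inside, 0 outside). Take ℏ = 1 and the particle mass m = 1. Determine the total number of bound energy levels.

N = 10

Define the well-strength parameter z₀ = (a/ℏ)√(2mV₀) = 2.25 × √(2·1·22.8) = 15.19.
The even/odd transcendental equations gain one root per π/2 in z₀, giving N = 1 + ⌊2z₀/π⌋ = 1 + ⌊9.673⌋ = 10.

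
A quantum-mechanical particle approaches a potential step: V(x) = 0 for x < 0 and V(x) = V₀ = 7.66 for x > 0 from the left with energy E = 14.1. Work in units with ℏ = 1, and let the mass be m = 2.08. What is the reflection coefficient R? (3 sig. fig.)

R = 0.0374

On each side the TISE gives plane waves with k = √(2m(E − V))/ℏ: k₁ = √(2·2.08·14.1) = 7.659, k₂ = √(2·2.08·6.44) = 5.176.
Continuity of ψ and ψ′ at the step yields the reflection amplitude r = (k₁ − k₂)/(k₁ + k₂) = 0.1934; thus R = |r|² = 0.03742, T = 0.9626.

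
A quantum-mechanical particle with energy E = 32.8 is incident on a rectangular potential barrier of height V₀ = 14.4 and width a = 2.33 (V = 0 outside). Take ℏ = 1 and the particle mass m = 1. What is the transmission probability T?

T = 0.921

E > V₀: inside the barrier k₂ = √(2m(E − V₀))/ℏ = 6.066, k₂a = 14.13.
T = [1 + V₀² sin²(k₂a) / (4E(E − V₀))]⁻¹ = 1/1.086 = 0.921.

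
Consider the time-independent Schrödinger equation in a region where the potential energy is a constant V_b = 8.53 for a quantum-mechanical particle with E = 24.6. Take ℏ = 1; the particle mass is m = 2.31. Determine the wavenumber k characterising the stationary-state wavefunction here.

k = 8.62

With E > V_b the solution is oscillatory, ψ ∝ e^{±ikx} with k = √(2m(E − V_b))/ℏ.
k = √(2 × 2.31 × 16.07) = 8.616.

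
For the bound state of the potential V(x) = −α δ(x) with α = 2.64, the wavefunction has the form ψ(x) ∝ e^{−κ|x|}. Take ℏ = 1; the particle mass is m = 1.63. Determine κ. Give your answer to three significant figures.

κ = 4.30

Integrating the TISE across x = 0 gives the cusp condition ψ'(0⁺) − ψ'(0⁻) = −(2mα/ℏ²)ψ(0).
With ψ ∝ e^{−κ|x|} this yields −2κ = −2mα/ℏ², so κ = mα/ℏ² = 4.303.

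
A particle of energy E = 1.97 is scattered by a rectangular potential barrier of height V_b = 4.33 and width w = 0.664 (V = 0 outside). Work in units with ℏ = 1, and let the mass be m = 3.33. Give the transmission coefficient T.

T = 0.0203

E < V_b: inside the barrier ψ ∝ e^{±κx} with κ = √(2m(V_b − E))/ℏ = 3.965.
κw = 2.632, sinh(κw) = 6.918.
The exact tunnelling result is T⁻¹ = 1 + V_b² sinh²(κw) / [4E(V_b − E)] = 49.25, so T = 0.0203.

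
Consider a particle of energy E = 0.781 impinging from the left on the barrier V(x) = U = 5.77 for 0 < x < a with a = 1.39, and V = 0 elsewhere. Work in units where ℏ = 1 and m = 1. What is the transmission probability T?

T = 0.000288

E < U: inside the barrier ψ ∝ e^{±κx} with κ = √(2m(U − E))/ℏ = 3.159.
κa = 4.391, sinh(κa) = 40.34.
The exact tunnelling result is T⁻¹ = 1 + U² sinh²(κa) / [4E(U − E)] = 3478, so T = 0.000288.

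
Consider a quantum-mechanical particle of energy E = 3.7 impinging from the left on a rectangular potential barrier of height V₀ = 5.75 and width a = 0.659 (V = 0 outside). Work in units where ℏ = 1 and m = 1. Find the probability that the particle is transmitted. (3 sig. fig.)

E < V₀: inside the barrier ψ ∝ e^{±κx} with κ = √(2m(V₀ − E))/ℏ = 2.025.
κa = 1.334, sinh(κa) = 1.767.
The exact tunnelling result is T⁻¹ = 1 + V₀² sinh²(κa) / [4E(V₀ − E)] = 4.403, so T = 0.227.

T = 0.227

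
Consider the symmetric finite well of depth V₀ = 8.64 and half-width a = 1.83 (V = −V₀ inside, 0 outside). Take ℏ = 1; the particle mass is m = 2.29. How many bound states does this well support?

The dimensionless depth is z₀ = a√(2mV₀)/ℏ = 1.83 × √(39.57) = 11.51.
The even/odd transcendental equations gain one root per π/2 in z₀, giving N = 1 + ⌊2z₀/π⌋ = 1 + ⌊7.329⌋ = 8.

N = 8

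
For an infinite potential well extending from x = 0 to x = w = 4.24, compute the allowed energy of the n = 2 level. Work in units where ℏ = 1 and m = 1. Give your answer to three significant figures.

Requiring ψ(0) = ψ(w) = 0 quantises k = nπ/w, hence E_n = ℏ²k²/2m = n²π²ℏ²/(2mw²).
E_2 = 2² × π² / (2 × 1 × 4.24²) = 1.098.

E = 1.10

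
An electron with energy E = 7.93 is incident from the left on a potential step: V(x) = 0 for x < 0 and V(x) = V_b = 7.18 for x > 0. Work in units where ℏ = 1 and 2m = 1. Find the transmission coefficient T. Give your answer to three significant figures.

T = 0.720

On each side the TISE gives plane waves with k = √(2m(E − V))/ℏ: k₁ = √(2·½·7.93) = 2.816, k₂ = √(2·½·0.75) = 0.8660.
Continuity of ψ and ψ′ at the step yields the reflection amplitude r = (k₁ − k₂)/(k₁ + k₂) = 0.5296; thus R = |r|² = 0.2805, T = 0.7195.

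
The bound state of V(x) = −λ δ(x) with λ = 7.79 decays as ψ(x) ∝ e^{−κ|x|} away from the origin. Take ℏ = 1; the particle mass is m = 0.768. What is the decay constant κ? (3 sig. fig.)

Integrate −(ℏ²/2m)ψ'' − λδ(x)ψ = Eψ from −ε to +ε: the ψ'' term gives ψ'(0⁺) − ψ'(0⁻) and the δ term gives −(2mλ/ℏ²)ψ(0).
With ψ ∝ e^{−κ|x|} this yields −2κ = −2mλ/ℏ², so κ = mλ/ℏ² = 5.983.

κ = 5.98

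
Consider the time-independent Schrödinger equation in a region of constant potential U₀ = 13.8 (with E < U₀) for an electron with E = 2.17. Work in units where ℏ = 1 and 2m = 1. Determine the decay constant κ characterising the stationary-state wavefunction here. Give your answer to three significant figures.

κ = 3.41

Since E < U₀ the TISE in this region is ψ'' = κ²ψ with κ = √(2m(U₀ − E))/ℏ.
κ = √(2 × 0.5 × 11.63) = 3.410.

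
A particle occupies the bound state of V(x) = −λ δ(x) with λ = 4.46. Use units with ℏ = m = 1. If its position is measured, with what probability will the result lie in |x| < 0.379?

P = 0.966

The normalised bound state is ψ = √κ e^{−κ|x|} with κ = mλ/ℏ² = 4.460.
P(|x| < d) = ∫_{−d}^{d} κ e^{−2κ|x|} dx = 1 − e^{−2κd} = 1 − e^{−3.381} = 0.9660.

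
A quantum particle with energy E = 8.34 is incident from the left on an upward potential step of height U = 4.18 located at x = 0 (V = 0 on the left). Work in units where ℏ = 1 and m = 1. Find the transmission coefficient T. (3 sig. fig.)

T = 0.970

On each side the TISE gives plane waves with k = √(2m(E − V))/ℏ: k₁ = √(2·1·8.34) = 4.084, k₂ = √(2·1·4.16) = 2.884.
Continuity of ψ and ψ′ at the step yields the reflection amplitude r = (k₁ − k₂)/(k₁ + k₂) = 0.1722; thus R = |r|² = 0.02964, T = 0.9704.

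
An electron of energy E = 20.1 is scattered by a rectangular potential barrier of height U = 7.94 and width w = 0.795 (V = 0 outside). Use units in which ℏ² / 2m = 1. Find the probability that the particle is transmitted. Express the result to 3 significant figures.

E > U: inside the barrier k₂ = √(2m(E − U))/ℏ = 3.487, k₂w = 2.772.
T = [1 + U² sin²(k₂w) / (4E(E − U))]⁻¹ = 1/1.008 = 0.992.

T = 0.992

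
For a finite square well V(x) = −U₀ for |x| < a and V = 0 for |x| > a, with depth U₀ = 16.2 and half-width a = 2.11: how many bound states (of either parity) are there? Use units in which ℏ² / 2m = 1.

N = 6

Define the well-strength parameter z₀ = (a/ℏ)√(2mU₀) = 2.11 × √(2·0.5·16.2) = 8.493.
A new bound state (alternating even/odd) appears each time z₀ passes a multiple of π/2, so N = ⌊2z₀/π⌋ + 1 = ⌊5.407⌋ + 1 = 6.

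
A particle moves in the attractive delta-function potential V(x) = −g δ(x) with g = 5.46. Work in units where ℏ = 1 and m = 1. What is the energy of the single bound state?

E = -14.9

For x ≠ 0 the bound state is ψ ∝ e^{−κ|x|}; integrating the TISE across the delta gives the cusp condition 2κ = 2mg/ℏ², so κ = 5.460.
Then E = −ℏ²κ²/(2m) = −mg²/(2ℏ²) = -14.91.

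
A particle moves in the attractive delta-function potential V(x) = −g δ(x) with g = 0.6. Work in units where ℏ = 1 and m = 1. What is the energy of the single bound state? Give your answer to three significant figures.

For x ≠ 0 the bound state is ψ ∝ e^{−κ|x|}; integrating the TISE across the delta gives the cusp condition 2κ = 2mg/ℏ², so κ = 0.6000.
Then E = −ℏ²κ²/(2m) = −mg²/(2ℏ²) = -0.1800.

E = -0.180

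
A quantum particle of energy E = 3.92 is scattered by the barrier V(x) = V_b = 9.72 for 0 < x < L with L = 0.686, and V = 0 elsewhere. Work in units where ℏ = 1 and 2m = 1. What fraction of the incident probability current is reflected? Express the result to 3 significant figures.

Since E < V_b the interior solution is evanescent with decay constant κ = √(2m(V_b − E))/ℏ = 2.408.
κL = 1.652, sinh(κL) = 2.513.
Matching ψ, ψ′ at both faces gives T = [1 + V_b² sinh²(κL) / (4E(V_b − E))]⁻¹ = 1/7.561 = 0.132.
R = 1 − T = 0.868.

R = 0.868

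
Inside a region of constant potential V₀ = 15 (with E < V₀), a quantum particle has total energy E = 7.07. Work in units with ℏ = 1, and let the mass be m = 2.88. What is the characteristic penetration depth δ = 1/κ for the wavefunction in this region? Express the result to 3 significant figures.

δ = 0.148

Since E < V₀ the TISE in this region is ψ'' = κ²ψ with κ = √(2m(V₀ − E))/ℏ.
κ = √(2 × 2.88 × 7.93) = 6.758. The penetration depth is δ = 1/κ = 0.148.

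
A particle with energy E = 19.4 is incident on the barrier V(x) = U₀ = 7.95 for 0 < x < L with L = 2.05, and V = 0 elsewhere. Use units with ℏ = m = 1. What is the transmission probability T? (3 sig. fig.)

T = 0.990

E > U₀: inside the barrier k₂ = √(2m(E − U₀))/ℏ = 4.785, k₂L = 9.810.
T = [1 + U₀² sin²(k₂L) / (4E(E − U₀))]⁻¹ = 1/1.010 = 0.990.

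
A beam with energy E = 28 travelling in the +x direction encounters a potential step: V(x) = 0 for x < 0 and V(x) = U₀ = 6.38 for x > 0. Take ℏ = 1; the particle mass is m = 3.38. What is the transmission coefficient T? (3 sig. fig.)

T = 0.996

On each side the TISE gives plane waves with k = √(2m(E − V))/ℏ: k₁ = √(2·3.38·28) = 13.76, k₂ = √(2·3.38·21.62) = 12.09.
Continuity of ψ and ψ′ at the step yields the reflection amplitude r = (k₁ − k₂)/(k₁ + k₂) = 0.06456; thus R = |r|² = 0.004168, T = 0.9958.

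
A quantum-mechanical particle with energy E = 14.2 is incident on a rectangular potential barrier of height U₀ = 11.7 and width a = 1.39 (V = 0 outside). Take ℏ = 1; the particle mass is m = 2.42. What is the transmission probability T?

Above the barrier the interior wavenumber is k₂ = √(2m(E − U₀))/ℏ = 3.479, giving phase k₂a = 4.835.
Matching at both interfaces gives T⁻¹ = 1 + U₀² sin²(k₂a) / [4E(E − U₀)] = 1.950, hence T = 0.513.

T = 0.513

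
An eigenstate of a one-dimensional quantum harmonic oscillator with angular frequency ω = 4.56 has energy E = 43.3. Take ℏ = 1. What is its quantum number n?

n = 9

E_n = ℏω(n + ½) ⇒ n = E/(ℏω) − ½ = 43.3/4.56 − 0.5 = 8.996 → n = 9.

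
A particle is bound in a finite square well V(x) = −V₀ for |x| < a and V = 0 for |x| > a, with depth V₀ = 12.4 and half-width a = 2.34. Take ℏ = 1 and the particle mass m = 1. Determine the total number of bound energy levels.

N = 8

Define the well-strength parameter z₀ = (a/ℏ)√(2mV₀) = 2.34 × √(2·1·12.4) = 11.65.
The even/odd transcendental equations gain one root per π/2 in z₀, giving N = 1 + ⌊2z₀/π⌋ = 1 + ⌊7.419⌋ = 8.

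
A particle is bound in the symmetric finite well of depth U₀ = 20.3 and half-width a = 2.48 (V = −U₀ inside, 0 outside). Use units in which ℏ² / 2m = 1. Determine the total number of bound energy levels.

Define the well-strength parameter z₀ = (a/ℏ)√(2mU₀) = 2.48 × √(2·0.5·20.3) = 11.17.
The even/odd transcendental equations gain one root per π/2 in z₀, giving N = 1 + ⌊2z₀/π⌋ = 1 + ⌊7.113⌋ = 8.

N = 8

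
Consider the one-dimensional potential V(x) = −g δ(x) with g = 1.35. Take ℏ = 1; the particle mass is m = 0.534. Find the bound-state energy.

The bound state is ψ(x) = √κ e^{−κ|x|}. The derivative jump ψ'(0⁺) − ψ'(0⁻) = −(2mg/ℏ²)ψ(0) fixes κ = mg/ℏ² = 0.7209.
Then E = −ℏ²κ²/(2m) = −mg²/(2ℏ²) = -0.4866.

E = -0.487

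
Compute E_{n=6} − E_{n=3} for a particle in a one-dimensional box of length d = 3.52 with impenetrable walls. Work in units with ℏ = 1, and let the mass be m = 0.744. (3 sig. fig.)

E_n = n²π²ℏ²/(2md²), so ΔE = (6² − 3²) π²ℏ²/(2md²).
ΔE = 27 × π² / (2 × 0.744 × 3.52²) = 14.45.

ΔE = 14.5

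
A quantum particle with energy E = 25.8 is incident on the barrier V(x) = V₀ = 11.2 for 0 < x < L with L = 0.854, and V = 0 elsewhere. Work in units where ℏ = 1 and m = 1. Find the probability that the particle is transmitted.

T = 0.924

Above the barrier the interior wavenumber is k₂ = √(2m(E − V₀))/ℏ = 5.404, giving phase k₂L = 4.615.
T = [1 + V₀² sin²(k₂L) / (4E(E − V₀))]⁻¹ = 1/1.082 = 0.924.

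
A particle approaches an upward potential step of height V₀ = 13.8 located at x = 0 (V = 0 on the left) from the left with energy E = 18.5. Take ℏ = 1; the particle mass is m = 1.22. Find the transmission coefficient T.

T = 0.891

The wavenumbers are k₁ = √(2mE)/ℏ = 6.719 on the left and k₂ = √(2m(E − V₀))/ℏ = 3.386 on the right.
Matching ψ and ψ′ at x = 0 gives r = (k₁ − k₂)/(k₁ + k₂), so R = r² = 0.1087 and T = 1 − R = 0.8913.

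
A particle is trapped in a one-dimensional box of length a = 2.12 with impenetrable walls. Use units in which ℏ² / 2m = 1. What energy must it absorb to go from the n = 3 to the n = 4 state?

ΔE = 15.4

E_n = n²π²ℏ²/(2ma²), so ΔE = (4² − 3²) π²ℏ²/(2ma²).
ΔE = 7 × π² / (2 × 0.5 × 2.12²) = 15.37.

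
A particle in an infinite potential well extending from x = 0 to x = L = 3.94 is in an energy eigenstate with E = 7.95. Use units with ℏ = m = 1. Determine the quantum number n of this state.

For an infinite well E_n = n²π²ℏ²/(2mL²), so n = (L/πℏ)√(2mE).
n = (3.94/π) × √(2 × 1 × 7.95) = 5.001 → n = 5.

n = 5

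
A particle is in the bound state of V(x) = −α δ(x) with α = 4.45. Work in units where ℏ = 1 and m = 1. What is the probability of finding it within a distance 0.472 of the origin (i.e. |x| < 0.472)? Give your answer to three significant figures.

The normalised bound state is ψ = √κ e^{−κ|x|} with κ = mα/ℏ² = 4.450.
P(|x| < d) = ∫_{−d}^{d} κ e^{−2κ|x|} dx = 1 − e^{−2κd} = 1 − e^{−4.201} = 0.9850.

P = 0.985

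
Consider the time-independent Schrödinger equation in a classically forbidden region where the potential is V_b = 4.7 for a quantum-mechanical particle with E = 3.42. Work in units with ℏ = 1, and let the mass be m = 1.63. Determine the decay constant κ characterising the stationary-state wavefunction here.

κ = 2.04

Since E < V_b the TISE in this region is ψ'' = κ²ψ with κ = √(2m(V_b − E))/ℏ.
κ = √(2 × 1.63 × 1.28) = 2.043.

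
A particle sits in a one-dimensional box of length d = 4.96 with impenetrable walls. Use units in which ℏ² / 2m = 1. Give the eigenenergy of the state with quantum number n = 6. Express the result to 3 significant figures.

E = 14.4

The infinite-well eigenfunctions ψ_n = √(2/d) sin(nπx/d) vanish at both walls, giving E_n = n²π²ℏ²/(2md²).
E_6 = 6² × π² / (2 × 0.5 × 4.96²) = 14.44.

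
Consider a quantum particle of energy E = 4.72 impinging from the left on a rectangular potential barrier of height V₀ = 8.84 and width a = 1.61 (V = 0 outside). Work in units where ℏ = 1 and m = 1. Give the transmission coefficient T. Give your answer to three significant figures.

E < V₀: inside the barrier ψ ∝ e^{±κx} with κ = √(2m(V₀ − E))/ℏ = 2.871.
κa = 4.622, sinh(κa) = 50.82.
The exact tunnelling result is T⁻¹ = 1 + V₀² sinh²(κa) / [4E(V₀ − E)] = 2596, so T = 0.000385.

T = 0.000385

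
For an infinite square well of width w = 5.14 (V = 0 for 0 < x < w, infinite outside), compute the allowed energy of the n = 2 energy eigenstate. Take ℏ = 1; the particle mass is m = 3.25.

E = 0.230

The infinite-well eigenfunctions ψ_n = √(2/w) sin(nπx/w) vanish at both walls, giving E_n = n²π²ℏ²/(2mw²).
E_2 = 2² × π² / (2 × 3.25 × 5.14²) = 0.2299.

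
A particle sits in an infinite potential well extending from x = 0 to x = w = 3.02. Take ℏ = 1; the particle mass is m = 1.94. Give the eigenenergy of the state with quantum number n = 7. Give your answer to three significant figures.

E = 13.7

Requiring ψ(0) = ψ(w) = 0 quantises k = nπ/w, hence E_n = ℏ²k²/2m = n²π²ℏ²/(2mw²).
E_7 = 7² × π² / (2 × 1.94 × 3.02²) = 13.67.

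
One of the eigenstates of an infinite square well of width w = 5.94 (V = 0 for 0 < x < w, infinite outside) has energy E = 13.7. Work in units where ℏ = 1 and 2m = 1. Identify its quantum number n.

n = 7

From E_n = n²π²ℏ²/(2mw²) invert to n = √(2mw²E)/(πℏ).
n = (5.94/π) × √(2 × 0.5 × 13.7) = 6.998 → n = 7.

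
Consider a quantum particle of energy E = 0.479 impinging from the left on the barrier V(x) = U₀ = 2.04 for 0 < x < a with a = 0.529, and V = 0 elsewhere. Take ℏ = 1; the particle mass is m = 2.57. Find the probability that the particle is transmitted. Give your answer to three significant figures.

T = 0.137

Since E < U₀ the interior solution is evanescent with decay constant κ = √(2m(U₀ − E))/ℏ = 2.833.
κa = 1.498, sinh(κa) = 2.126.
The exact tunnelling result is T⁻¹ = 1 + U₀² sinh²(κa) / [4E(U₀ − E)] = 7.287, so T = 0.137.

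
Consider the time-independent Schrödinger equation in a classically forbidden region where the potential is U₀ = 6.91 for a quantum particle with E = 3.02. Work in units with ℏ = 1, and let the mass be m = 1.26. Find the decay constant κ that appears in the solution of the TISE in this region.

Since E < U₀ the TISE in this region is ψ'' = κ²ψ with κ = √(2m(U₀ − E))/ℏ.
κ = √(2 × 1.26 × 3.89) = 3.131.

κ = 3.13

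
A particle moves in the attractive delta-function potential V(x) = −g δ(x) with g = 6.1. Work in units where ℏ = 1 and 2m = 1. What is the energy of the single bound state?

E = -9.30

The bound state is ψ(x) = √κ e^{−κ|x|}. The derivative jump ψ'(0⁺) − ψ'(0⁻) = −(2mg/ℏ²)ψ(0) fixes κ = mg/ℏ² = 3.050.
Then E = −ℏ²κ²/(2m) = −mg²/(2ℏ²) = -9.303.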